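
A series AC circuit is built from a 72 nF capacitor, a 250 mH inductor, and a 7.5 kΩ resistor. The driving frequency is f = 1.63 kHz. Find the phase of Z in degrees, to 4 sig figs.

9.122°

ω = 2πf = 10240 rad/s
X_L = ωL = 2560 Ω
X_C = 1/(ωC) = 1356 Ω
Net reactance X = X_L − X_C = 1204 Ω
Z = 7500 + j1204 Ω
|Z| = √(7500² + 1204²) = 7596 Ω
∠Z = arctan(1204/7500) = 9.122°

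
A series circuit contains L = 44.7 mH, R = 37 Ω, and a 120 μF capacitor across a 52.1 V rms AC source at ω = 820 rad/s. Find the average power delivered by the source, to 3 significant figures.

X_L = ωL = 36.7 Ω
X_C = 1/(ωC) = 10.2 Ω
Net reactance X = X_L − X_C = 26.5 Ω
Z = 37.0 + j26.5 Ω
|Z| = √(37.0² + 26.5²) = 45.5 Ω
∠Z = arctan(26.5/37.0) = 35.6°
I = V/|Z| = 1.14 A
P = VI cos φ = 52.1 × 1.14 × cos(35.6°) = 48.5 W

48.5 W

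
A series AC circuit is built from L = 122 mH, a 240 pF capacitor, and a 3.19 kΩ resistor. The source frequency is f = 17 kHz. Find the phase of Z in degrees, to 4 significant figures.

ω = 2πf = 106800 rad/s
X_L = ωL = 13030 Ω
X_C = 1/(ωC) = 39010 Ω
Net reactance X = X_L − X_C = -25980 Ω
Z = 3190 − j25980 Ω
|Z| = √(3190² + 25980²) = 26170 Ω
∠Z = arctan(-25980/3190) = -83.00°

-83.00°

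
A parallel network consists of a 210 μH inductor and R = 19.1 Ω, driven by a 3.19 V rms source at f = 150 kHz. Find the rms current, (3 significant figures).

ω = 2πf = 942500 rad/s
X_L = ωL = 198 Ω
Parallel: admittances add. Y = 1/R + 1/(jωL)
Y = (0.0524 − j0.00505) S
|Y| = 0.0526 S → |Z| = 1/|Y| = 19.0 Ω, ∠Z = −∠Y = 5.51°
I = V/|Z| = 3.19/19.0 = 168 mA

168 mA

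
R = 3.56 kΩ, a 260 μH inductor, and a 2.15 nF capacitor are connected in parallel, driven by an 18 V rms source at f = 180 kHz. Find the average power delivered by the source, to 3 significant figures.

91.0 mW

ω = 2πf = 1.131e+06 rad/s
X_L = ωL = 294 Ω
X_C = 1/(ωC) = 411 Ω
Parallel: admittances add. Y = 1/R + 1/(jωL) + jωC
Y = (0.000281 − j0.000969) S
|Y| = 0.00101 S → |Z| = 1/|Y| = 991 Ω, ∠Z = −∠Y = 73.8°
I = V/|Z| = 18.2 mA
P = VI cos φ = 18 × 0.0182 × cos(73.8°) = 91.0 mW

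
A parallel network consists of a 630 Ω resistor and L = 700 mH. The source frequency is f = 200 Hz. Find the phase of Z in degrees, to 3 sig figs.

ω = 2πf = 1257 rad/s
X_L = ωL = 880 Ω
Parallel: admittances add. Y = 1/R + 1/(jωL)
Y = (0.00159 − j0.00114) S
|Y| = 0.00195 S → |Z| = 1/|Y| = 512 Ω, ∠Z = −∠Y = 35.6°

35.6°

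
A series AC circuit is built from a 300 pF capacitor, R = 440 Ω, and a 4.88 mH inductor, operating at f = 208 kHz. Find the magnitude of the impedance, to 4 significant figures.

3852 Ω

ω = 2πf = 1.307e+06 rad/s
X_L = ωL = 6378 Ω
X_C = 1/(ωC) = 2551 Ω
Net reactance X = X_L − X_C = 3827 Ω
Z = 440.0 + j3827 Ω
|Z| = √(440.0² + 3827²) = 3852 Ω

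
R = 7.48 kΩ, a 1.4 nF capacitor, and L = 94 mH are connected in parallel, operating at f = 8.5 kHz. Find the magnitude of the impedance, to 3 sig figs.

ω = 2πf = 53410 rad/s
X_L = ωL = 5020 Ω
X_C = 1/(ωC) = 13400 Ω
Parallel: admittances add. Y = 1/R + 1/(jωL) + jωC
Y = (0.000134 − j0.000124) S
|Y| = 0.000183 S → |Z| = 1/|Y| = 5480 Ω, ∠Z = −∠Y = 42.9°

5480 Ω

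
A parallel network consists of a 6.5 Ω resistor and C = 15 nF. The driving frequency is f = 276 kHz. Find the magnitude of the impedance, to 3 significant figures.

6.41 Ω

ω = 2πf = 1.734e+06 rad/s
X_C = 1/(ωC) = 38.4 Ω
Parallel: admittances add. Y = 1/R + jωC
Y = (0.154 + j0.0260) S
|Y| = 0.156 S → |Z| = 1/|Y| = 6.41 Ω, ∠Z = −∠Y = -9.60°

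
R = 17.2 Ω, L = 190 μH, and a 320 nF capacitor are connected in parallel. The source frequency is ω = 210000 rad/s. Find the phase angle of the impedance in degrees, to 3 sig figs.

-35.9°

X_L = ωL = 39.9 Ω
X_C = 1/(ωC) = 14.9 Ω
Parallel: admittances add. Y = 1/R + 1/(jωL) + jωC
Y = (0.0581 + j0.0421) S
|Y| = 0.0718 S → |Z| = 1/|Y| = 13.9 Ω, ∠Z = −∠Y = -35.9°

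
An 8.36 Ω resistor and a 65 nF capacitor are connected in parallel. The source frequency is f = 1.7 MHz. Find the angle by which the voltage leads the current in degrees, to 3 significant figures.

ω = 2πf = 1.068e+07 rad/s
X_C = 1/(ωC) = 1.44 Ω
Parallel: admittances add. Y = 1/R + jωC
Y = (0.120 + j0.694) S
|Y| = 0.705 S → |Z| = 1/|Y| = 1.42 Ω, ∠Z = −∠Y = -80.2°

-80.2°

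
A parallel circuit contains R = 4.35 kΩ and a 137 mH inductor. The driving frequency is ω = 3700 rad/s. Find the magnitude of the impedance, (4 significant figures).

X_L = ωL = 506.9 Ω
Parallel: admittances add. Y = 1/R + 1/(jωL)
Y = (0.0002299 − j0.001973) S
|Y| = 0.001986 S → |Z| = 1/|Y| = 503.5 Ω, ∠Z = −∠Y = 83.35°

503.5 Ω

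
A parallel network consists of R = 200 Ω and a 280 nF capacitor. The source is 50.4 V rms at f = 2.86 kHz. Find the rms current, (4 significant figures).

357.5 mA

ω = 2πf = 17970 rad/s
X_C = 1/(ωC) = 198.7 Ω
Parallel: admittances add. Y = 1/R + jωC
Y = (0.005000 + j0.005032) S
|Y| = 0.007093 S → |Z| = 1/|Y| = 141.0 Ω, ∠Z = −∠Y = -45.18°
I = V/|Z| = 50.4/141.0 = 357.5 mA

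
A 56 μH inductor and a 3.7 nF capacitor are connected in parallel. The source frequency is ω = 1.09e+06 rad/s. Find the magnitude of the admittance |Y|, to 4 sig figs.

X_L = ωL = 61.04 Ω
X_C = 1/(ωC) = 248.0 Ω
Parallel: admittances add. Y = 1/(jωL) + jωC
Y = (0 − j0.01235) S
|Y| = 0.01235 S → |Z| = 1/|Y| = 80.97 Ω, ∠Z = −∠Y = 90.00°

12.35 mS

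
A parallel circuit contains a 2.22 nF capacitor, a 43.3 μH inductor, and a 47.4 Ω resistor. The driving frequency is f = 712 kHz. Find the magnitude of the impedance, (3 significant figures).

ω = 2πf = 4.474e+06 rad/s
X_L = ωL = 194 Ω
X_C = 1/(ωC) = 101 Ω
Parallel: admittances add. Y = 1/R + 1/(jωL) + jωC
Y = (0.0211 + j0.00477) S
|Y| = 0.0216 S → |Z| = 1/|Y| = 46.2 Ω, ∠Z = −∠Y = -12.7°

46.2 Ω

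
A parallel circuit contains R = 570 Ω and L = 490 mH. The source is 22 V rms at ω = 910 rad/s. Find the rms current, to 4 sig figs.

62.64 mA

X_L = ωL = 445.9 Ω
Parallel: admittances add. Y = 1/R + 1/(jωL)
Y = (0.001754 − j0.002243) S
|Y| = 0.002847 S → |Z| = 1/|Y| = 351.2 Ω, ∠Z = −∠Y = 51.96°
I = V/|Z| = 22/351.2 = 62.64 mA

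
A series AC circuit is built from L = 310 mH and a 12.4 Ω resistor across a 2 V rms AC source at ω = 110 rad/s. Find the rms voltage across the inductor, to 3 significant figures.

X_L = ωL = 34.1 Ω
Z = 12.4 + j34.1 Ω
|Z| = √(12.4² + 34.1²) = 36.3 Ω
I = V/|Z| = 55.1 mA
V_L = I·|Z_L| = 0.0551 × 34.1 = 1.88 V

1.88 V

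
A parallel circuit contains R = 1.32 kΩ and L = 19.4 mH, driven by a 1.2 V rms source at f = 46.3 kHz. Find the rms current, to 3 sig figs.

ω = 2πf = 290900 rad/s
X_L = ωL = 5640 Ω
Parallel: admittances add. Y = 1/R + 1/(jωL)
Y = (0.000758 − j0.000177) S
|Y| = 0.000778 S → |Z| = 1/|Y| = 1290 Ω, ∠Z = −∠Y = 13.2°
I = V/|Z| = 1.2/1290 = 934 μA

934 μA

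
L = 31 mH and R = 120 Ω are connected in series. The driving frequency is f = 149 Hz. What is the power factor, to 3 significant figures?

ω = 2πf = 936.2 rad/s
X_L = ωL = 29.0 Ω
Z = 120 + j29.0 Ω
|Z| = √(120² + 29.0²) = 123 Ω
∠Z = arctan(29.0/120) = 13.6°
cos φ = cos(13.6°) = 0.972

0.972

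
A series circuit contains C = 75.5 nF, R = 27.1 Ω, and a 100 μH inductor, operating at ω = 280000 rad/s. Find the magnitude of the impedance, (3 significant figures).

X_L = ωL = 28.0 Ω
X_C = 1/(ωC) = 47.3 Ω
Net reactance X = X_L − X_C = -19.3 Ω
Z = 27.1 − j19.3 Ω
|Z| = √(27.1² + 19.3²) = 33.3 Ω

33.3 Ω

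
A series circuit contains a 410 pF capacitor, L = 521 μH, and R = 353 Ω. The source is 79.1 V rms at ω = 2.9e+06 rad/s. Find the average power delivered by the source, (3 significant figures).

3.85 W

X_L = ωL = 1510 Ω
X_C = 1/(ωC) = 841 Ω
Net reactance X = X_L − X_C = 670 Ω
Z = 353 + j670 Ω
|Z| = √(353² + 670²) = 757 Ω
∠Z = arctan(670/353) = 62.2°
I = V/|Z| = 104 mA
P = VI cos φ = 79.1 × 0.104 × cos(62.2°) = 3.85 W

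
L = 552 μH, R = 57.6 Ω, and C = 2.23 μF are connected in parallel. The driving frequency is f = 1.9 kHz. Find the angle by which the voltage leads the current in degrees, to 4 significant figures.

82.10°

ω = 2πf = 11940 rad/s
X_L = ωL = 6.590 Ω
X_C = 1/(ωC) = 37.56 Ω
Parallel: admittances add. Y = 1/R + 1/(jωL) + jωC
Y = (0.01736 − j0.1251) S
|Y| = 0.1263 S → |Z| = 1/|Y| = 7.916 Ω, ∠Z = −∠Y = 82.10°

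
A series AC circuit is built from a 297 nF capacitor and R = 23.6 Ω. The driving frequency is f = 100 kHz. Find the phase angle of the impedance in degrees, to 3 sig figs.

-12.8°

ω = 2πf = 628300 rad/s
X_C = 1/(ωC) = 5.36 Ω
Z = 23.6 − j5.36 Ω
|Z| = √(23.6² + 5.36²) = 24.2 Ω
∠Z = arctan(-5.36/23.6) = -12.8°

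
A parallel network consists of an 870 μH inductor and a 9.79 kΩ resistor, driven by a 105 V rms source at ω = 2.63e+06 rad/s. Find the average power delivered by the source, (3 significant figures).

1.13 W

X_L = ωL = 2290 Ω
Parallel: admittances add. Y = 1/R + 1/(jωL)
Y = (0.000102 − j0.000437) S
|Y| = 0.000449 S → |Z| = 1/|Y| = 2230 Ω, ∠Z = −∠Y = 76.8°
I = V/|Z| = 47.1 mA
P = VI cos φ = 105 × 0.0471 × cos(76.8°) = 1.13 W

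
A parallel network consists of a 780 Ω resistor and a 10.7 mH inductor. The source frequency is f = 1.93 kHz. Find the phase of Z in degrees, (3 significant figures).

ω = 2πf = 12130 rad/s
X_L = ωL = 130 Ω
Parallel: admittances add. Y = 1/R + 1/(jωL)
Y = (0.00128 − j0.00771) S
|Y| = 0.00781 S → |Z| = 1/|Y| = 128 Ω, ∠Z = −∠Y = 80.6°

80.6°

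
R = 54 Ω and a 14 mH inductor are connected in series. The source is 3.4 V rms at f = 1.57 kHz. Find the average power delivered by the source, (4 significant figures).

28.39 mW

ω = 2πf = 9865 rad/s
X_L = ωL = 138.1 Ω
Z = 54.00 + j138.1 Ω
|Z| = √(54.00² + 138.1²) = 148.3 Ω
∠Z = arctan(138.1/54.00) = 68.64°
I = V/|Z| = 22.93 mA
P = VI cos φ = 3.4 × 0.02293 × cos(68.64°) = 28.39 mW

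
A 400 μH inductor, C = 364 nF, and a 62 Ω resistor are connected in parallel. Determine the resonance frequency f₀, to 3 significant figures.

13.2 kHz

ω₀ = 1/√(LC) = 1/√(0.0004 × 3.64e-07) = 82870 rad/s
f₀ = ω₀/(2π) = 13.2 kHz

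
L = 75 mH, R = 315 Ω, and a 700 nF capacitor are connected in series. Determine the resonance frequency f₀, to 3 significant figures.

ω₀ = 1/√(LC) = 1/√(0.075 × 7e-07) = 4364 rad/s
f₀ = ω₀/(2π) = 695 Hz

695 Hz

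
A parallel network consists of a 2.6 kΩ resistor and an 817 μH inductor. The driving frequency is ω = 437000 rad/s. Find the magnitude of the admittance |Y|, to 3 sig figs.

X_L = ωL = 357 Ω
Parallel: admittances add. Y = 1/R + 1/(jωL)
Y = (0.000385 − j0.00280) S
|Y| = 0.00283 S → |Z| = 1/|Y| = 354 Ω, ∠Z = −∠Y = 82.2°

2.83 mS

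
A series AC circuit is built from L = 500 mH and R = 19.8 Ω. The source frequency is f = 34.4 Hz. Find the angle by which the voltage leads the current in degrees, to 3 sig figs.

ω = 2πf = 216.1 rad/s
X_L = ωL = 108 Ω
Z = 19.8 + j108 Ω
|Z| = √(19.8² + 108²) = 110 Ω
∠Z = arctan(108/19.8) = 79.6°

79.6°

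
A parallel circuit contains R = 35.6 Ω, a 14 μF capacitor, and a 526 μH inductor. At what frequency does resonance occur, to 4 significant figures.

1.855 kHz

ω₀ = 1/√(LC) = 1/√(0.000526 × 1.4e-05) = 11650 rad/s
f₀ = ω₀/(2π) = 1.855 kHz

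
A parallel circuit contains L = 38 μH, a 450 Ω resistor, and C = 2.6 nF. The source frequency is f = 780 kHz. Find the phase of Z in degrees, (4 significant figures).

-73.23°

ω = 2πf = 4.901e+06 rad/s
X_L = ωL = 186.2 Ω
X_C = 1/(ωC) = 78.48 Ω
Parallel: admittances add. Y = 1/R + 1/(jωL) + jωC
Y = (0.002222 + j0.007373) S
|Y| = 0.007700 S → |Z| = 1/|Y| = 129.9 Ω, ∠Z = −∠Y = -73.23°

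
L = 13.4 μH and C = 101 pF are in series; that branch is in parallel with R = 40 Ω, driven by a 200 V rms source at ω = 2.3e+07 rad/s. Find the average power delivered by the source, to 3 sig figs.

1000 W

X_L = ωL = 308 Ω
X_C = 1/(ωC) = 430 Ω
Branch 1: Z₁ = R = 40.0 Ω
Branch 2 (series LC): Z₂ = j(X_L − X_C) = −j122 Ω
Parallel: Z = Z₁Z₂/(Z₁+Z₂), |Z| = 38.0 Ω, ∠Z = -18.1°
I = V/|Z| = 5.26 A
P = VI cos φ = 200 × 5.26 × cos(-18.1°) = 1000 W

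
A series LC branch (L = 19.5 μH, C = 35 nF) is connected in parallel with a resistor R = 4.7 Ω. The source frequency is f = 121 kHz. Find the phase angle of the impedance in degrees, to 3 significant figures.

ω = 2πf = 760300 rad/s
X_L = ωL = 14.8 Ω
X_C = 1/(ωC) = 37.6 Ω
Branch 1: Z₁ = R = 4.70 Ω
Branch 2 (series LC): Z₂ = j(X_L − X_C) = −j22.8 Ω
Parallel: Z = Z₁Z₂/(Z₁+Z₂), |Z| = 4.60 Ω, ∠Z = -11.7°

-11.7°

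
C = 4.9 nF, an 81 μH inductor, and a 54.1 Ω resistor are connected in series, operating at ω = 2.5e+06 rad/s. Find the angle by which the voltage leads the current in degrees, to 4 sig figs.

65.89°

X_L = ωL = 202.5 Ω
X_C = 1/(ωC) = 81.63 Ω
Net reactance X = X_L − X_C = 120.9 Ω
Z = 54.10 + j120.9 Ω
|Z| = √(54.10² + 120.9²) = 132.4 Ω
∠Z = arctan(120.9/54.10) = 65.89°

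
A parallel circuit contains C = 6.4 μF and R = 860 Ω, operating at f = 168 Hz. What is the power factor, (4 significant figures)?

ω = 2πf = 1056 rad/s
X_C = 1/(ωC) = 148.0 Ω
Parallel: admittances add. Y = 1/R + jωC
Y = (0.001163 + j0.006756) S
|Y| = 0.006855 S → |Z| = 1/|Y| = 145.9 Ω, ∠Z = −∠Y = -80.23°
cos φ = cos(-80.23°) = 0.1696

0.1696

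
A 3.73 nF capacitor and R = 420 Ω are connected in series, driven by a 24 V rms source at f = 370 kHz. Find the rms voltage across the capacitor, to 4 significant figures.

ω = 2πf = 2.325e+06 rad/s
X_C = 1/(ωC) = 115.3 Ω
Z = 420.0 − j115.3 Ω
|Z| = √(420.0² + 115.3²) = 435.5 Ω
I = V/|Z| = 55.10 mA
V_C = I·|Z_C| = 0.05510 × 115.3 = 6.355 V

6.355 V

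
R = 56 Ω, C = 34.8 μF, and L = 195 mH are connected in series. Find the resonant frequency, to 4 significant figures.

ω₀ = 1/√(LC) = 1/√(0.195 × 3.48e-05) = 383.9 rad/s
f₀ = ω₀/(2π) = 61.10 Hz

61.10 Hz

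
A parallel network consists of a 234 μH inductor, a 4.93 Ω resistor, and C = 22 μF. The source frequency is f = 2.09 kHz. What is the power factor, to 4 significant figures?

0.9842

ω = 2πf = 13130 rad/s
X_L = ωL = 3.073 Ω
X_C = 1/(ωC) = 3.461 Ω
Parallel: admittances add. Y = 1/R + 1/(jωL) + jωC
Y = (0.2028 − j0.03653) S
|Y| = 0.2061 S → |Z| = 1/|Y| = 4.852 Ω, ∠Z = −∠Y = 10.21°
cos φ = cos(10.21°) = 0.9842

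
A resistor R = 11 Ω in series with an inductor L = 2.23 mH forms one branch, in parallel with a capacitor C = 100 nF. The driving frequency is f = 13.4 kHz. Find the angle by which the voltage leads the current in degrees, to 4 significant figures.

ω = 2πf = 84190 rad/s
X_L = ωL = 187.8 Ω
X_C = 1/(ωC) = 118.8 Ω
Branch 1 (R+jX_L): Z₁ = 11.00 + j187.8 Ω, |Z₁| = 188.1 Ω
Branch 2 (−jX_C): Z₂ = −j118.8 Ω
Parallel: Z = Z₁Z₂/(Z₁+Z₂), |Z| = 319.8 Ω, ∠Z = -84.29°

-84.29°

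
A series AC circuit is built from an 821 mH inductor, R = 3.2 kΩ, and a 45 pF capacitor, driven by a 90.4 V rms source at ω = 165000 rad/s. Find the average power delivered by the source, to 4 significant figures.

X_L = ωL = 135500 Ω
X_C = 1/(ωC) = 134700 Ω
Net reactance X = X_L − X_C = 784.9 Ω
Z = 3200 + j784.9 Ω
|Z| = √(3200² + 784.9²) = 3295 Ω
∠Z = arctan(784.9/3200) = 13.78°
I = V/|Z| = 27.44 mA
P = VI cos φ = 90.4 × 0.02744 × cos(13.78°) = 2.409 W

2.409 W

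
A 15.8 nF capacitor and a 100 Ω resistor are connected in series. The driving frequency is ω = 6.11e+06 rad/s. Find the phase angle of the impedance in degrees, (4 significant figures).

X_C = 1/(ωC) = 10.36 Ω
Z = 100.0 − j10.36 Ω
|Z| = √(100.0² + 10.36²) = 100.5 Ω
∠Z = arctan(-10.36/100.0) = -5.914°

-5.914°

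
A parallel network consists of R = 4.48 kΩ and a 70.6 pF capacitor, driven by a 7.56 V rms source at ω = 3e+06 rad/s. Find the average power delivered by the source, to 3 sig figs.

X_C = 1/(ωC) = 4720 Ω
Parallel: admittances add. Y = 1/R + jωC
Y = (0.000223 + j0.000212) S
|Y| = 0.000308 S → |Z| = 1/|Y| = 3250 Ω, ∠Z = −∠Y = -43.5°
I = V/|Z| = 2.33 mA
P = VI cos φ = 7.56 × 0.00233 × cos(-43.5°) = 12.8 mW

12.8 mW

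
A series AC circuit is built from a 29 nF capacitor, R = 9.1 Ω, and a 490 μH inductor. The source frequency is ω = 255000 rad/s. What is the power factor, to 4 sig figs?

0.6630

X_L = ωL = 125.0 Ω
X_C = 1/(ωC) = 135.2 Ω
Net reactance X = X_L − X_C = -10.28 Ω
Z = 9.100 − j10.28 Ω
|Z| = √(9.100² + 10.28²) = 13.73 Ω
∠Z = arctan(-10.28/9.100) = -48.47°
cos φ = cos(-48.47°) = 0.6630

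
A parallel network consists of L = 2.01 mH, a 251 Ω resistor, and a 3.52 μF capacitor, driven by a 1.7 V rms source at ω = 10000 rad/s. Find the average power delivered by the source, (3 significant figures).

11.5 mW

X_L = ωL = 20.1 Ω
X_C = 1/(ωC) = 28.4 Ω
Parallel: admittances add. Y = 1/R + 1/(jωL) + jωC
Y = (0.00398 − j0.0146) S
|Y| = 0.0151 S → |Z| = 1/|Y| = 66.3 Ω, ∠Z = −∠Y = 74.7°
I = V/|Z| = 25.6 mA
P = VI cos φ = 1.7 × 0.0256 × cos(74.7°) = 11.5 mW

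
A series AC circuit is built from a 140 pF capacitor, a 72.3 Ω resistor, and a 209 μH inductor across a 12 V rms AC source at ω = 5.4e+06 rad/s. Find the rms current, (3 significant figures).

57.9 mA

X_L = ωL = 1130 Ω
X_C = 1/(ωC) = 1320 Ω
Net reactance X = X_L − X_C = -194 Ω
Z = 72.3 − j194 Ω
|Z| = √(72.3² + 194²) = 207 Ω
I = V/|Z| = 12/207 = 57.9 mA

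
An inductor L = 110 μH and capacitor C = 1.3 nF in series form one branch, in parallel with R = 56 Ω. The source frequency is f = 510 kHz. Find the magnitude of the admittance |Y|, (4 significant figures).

19.95 mS

ω = 2πf = 3.204e+06 rad/s
X_L = ωL = 352.5 Ω
X_C = 1/(ωC) = 240.1 Ω
Branch 1: Z₁ = R = 56.00 Ω
Branch 2 (series LC): Z₂ = j(X_L − X_C) = j112.4 Ω
Parallel: Z = Z₁Z₂/(Z₁+Z₂), |Z| = 50.13 Ω, ∠Z = 26.48°
|Y| = 1/|Z| = 19.95 mS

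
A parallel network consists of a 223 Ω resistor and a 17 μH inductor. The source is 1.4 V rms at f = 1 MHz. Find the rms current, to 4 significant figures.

ω = 2πf = 6.283e+06 rad/s
X_L = ωL = 106.8 Ω
Parallel: admittances add. Y = 1/R + 1/(jωL)
Y = (0.004484 − j0.009362) S
|Y| = 0.01038 S → |Z| = 1/|Y| = 96.33 Ω, ∠Z = −∠Y = 64.41°
I = V/|Z| = 1.4/96.33 = 14.53 mA

14.53 mA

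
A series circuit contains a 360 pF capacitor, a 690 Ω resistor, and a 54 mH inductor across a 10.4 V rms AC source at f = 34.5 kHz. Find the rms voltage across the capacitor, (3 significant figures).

ω = 2πf = 216800 rad/s
X_L = ωL = 11700 Ω
X_C = 1/(ωC) = 12800 Ω
Net reactance X = X_L − X_C = -1110 Ω
Z = 690 − j1110 Ω
|Z| = √(690² + 1110²) = 1310 Ω
I = V/|Z| = 7.96 mA
V_C = I·|Z_C| = 0.00796 × 12800 = 102 V

102 V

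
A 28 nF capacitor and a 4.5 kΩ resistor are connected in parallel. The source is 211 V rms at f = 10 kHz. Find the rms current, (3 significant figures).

ω = 2πf = 62830 rad/s
X_C = 1/(ωC) = 568 Ω
Parallel: admittances add. Y = 1/R + jωC
Y = (0.000222 + j0.00176) S
|Y| = 0.00177 S → |Z| = 1/|Y| = 564 Ω, ∠Z = −∠Y = -82.8°
I = V/|Z| = 211/564 = 374 mA

374 mA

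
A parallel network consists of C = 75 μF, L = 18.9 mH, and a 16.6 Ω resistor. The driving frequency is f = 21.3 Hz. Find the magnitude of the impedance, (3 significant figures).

ω = 2πf = 133.8 rad/s
X_L = ωL = 2.53 Ω
X_C = 1/(ωC) = 99.6 Ω
Parallel: admittances add. Y = 1/R + 1/(jωL) + jωC
Y = (0.0602 − j0.385) S
|Y| = 0.390 S → |Z| = 1/|Y| = 2.56 Ω, ∠Z = −∠Y = 81.1°

2.56 Ω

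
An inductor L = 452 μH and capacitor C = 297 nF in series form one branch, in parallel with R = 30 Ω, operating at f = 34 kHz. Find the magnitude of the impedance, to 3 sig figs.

ω = 2πf = 213600 rad/s
X_L = ωL = 96.6 Ω
X_C = 1/(ωC) = 15.8 Ω
Branch 1: Z₁ = R = 30.0 Ω
Branch 2 (series LC): Z₂ = j(X_L − X_C) = j80.8 Ω
Parallel: Z = Z₁Z₂/(Z₁+Z₂), |Z| = 28.1 Ω, ∠Z = 20.4°

28.1 Ω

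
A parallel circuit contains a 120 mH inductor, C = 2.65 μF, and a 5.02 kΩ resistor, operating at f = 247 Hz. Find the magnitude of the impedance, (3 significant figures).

786 Ω

ω = 2πf = 1552 rad/s
X_L = ωL = 186 Ω
X_C = 1/(ωC) = 243 Ω
Parallel: admittances add. Y = 1/R + 1/(jωL) + jωC
Y = (0.000199 − j0.00126) S
|Y| = 0.00127 S → |Z| = 1/|Y| = 786 Ω, ∠Z = −∠Y = 81.0°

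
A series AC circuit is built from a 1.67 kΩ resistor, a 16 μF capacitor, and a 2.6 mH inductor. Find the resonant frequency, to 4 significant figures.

ω₀ = 1/√(LC) = 1/√(0.0026 × 1.6e-05) = 4903 rad/s
f₀ = ω₀/(2π) = 780.3 Hz

780.3 Hz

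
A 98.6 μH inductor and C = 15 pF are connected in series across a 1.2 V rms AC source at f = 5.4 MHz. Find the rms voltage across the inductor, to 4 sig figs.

2.908 V

ω = 2πf = 3.393e+07 rad/s
X_L = ωL = 3345 Ω
X_C = 1/(ωC) = 1965 Ω
Net reactance X = X_L − X_C = 1381 Ω
Z = j1381 Ω
|Z| = √(0² + 1381²) = 1381 Ω
I = V/|Z| = 869.2 μA
V_L = I·|Z_L| = 0.0008692 × 3345 = 2.908 V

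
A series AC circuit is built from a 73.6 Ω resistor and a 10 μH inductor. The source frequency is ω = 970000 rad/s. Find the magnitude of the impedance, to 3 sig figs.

X_L = ωL = 9.70 Ω
Z = 73.6 + j9.70 Ω
|Z| = √(73.6² + 9.70²) = 74.2 Ω

74.2 Ω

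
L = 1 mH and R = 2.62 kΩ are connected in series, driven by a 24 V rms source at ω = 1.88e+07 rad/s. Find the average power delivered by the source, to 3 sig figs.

X_L = ωL = 18800 Ω
Z = 2620 + j18800 Ω
|Z| = √(2620² + 18800²) = 19000 Ω
∠Z = arctan(18800/2620) = 82.1°
I = V/|Z| = 1.26 mA
P = VI cos φ = 24 × 0.00126 × cos(82.1°) = 4.19 mW

4.19 mW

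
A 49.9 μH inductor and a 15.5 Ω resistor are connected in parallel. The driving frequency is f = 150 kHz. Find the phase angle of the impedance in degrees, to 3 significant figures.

ω = 2πf = 942500 rad/s
X_L = ωL = 47.0 Ω
Parallel: admittances add. Y = 1/R + 1/(jωL)
Y = (0.0645 − j0.0213) S
|Y| = 0.0679 S → |Z| = 1/|Y| = 14.7 Ω, ∠Z = −∠Y = 18.2°

18.2°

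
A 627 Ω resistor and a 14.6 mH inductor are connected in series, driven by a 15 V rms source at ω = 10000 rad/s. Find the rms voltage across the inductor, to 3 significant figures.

X_L = ωL = 146 Ω
Z = 627 + j146 Ω
|Z| = √(627² + 146²) = 644 Ω
I = V/|Z| = 23.3 mA
V_L = I·|Z_L| = 0.0233 × 146 = 3.40 V

3.40 V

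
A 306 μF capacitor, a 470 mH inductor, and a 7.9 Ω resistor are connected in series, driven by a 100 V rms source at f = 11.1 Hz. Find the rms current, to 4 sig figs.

6.195 A

ω = 2πf = 69.74 rad/s
X_L = ωL = 32.78 Ω
X_C = 1/(ωC) = 46.86 Ω
Net reactance X = X_L − X_C = -14.08 Ω
Z = 7.900 − j14.08 Ω
|Z| = √(7.900² + 14.08²) = 16.14 Ω
I = V/|Z| = 100/16.14 = 6.195 A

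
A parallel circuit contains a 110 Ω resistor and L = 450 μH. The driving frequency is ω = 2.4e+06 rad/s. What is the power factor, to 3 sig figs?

X_L = ωL = 1080 Ω
Parallel: admittances add. Y = 1/R + 1/(jωL)
Y = (0.00909 − j0.000926) S
|Y| = 0.00914 S → |Z| = 1/|Y| = 109 Ω, ∠Z = −∠Y = 5.82°
cos φ = cos(5.82°) = 0.995

0.995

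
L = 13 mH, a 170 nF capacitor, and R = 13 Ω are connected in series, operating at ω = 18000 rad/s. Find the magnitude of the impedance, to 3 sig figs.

93.7 Ω

X_L = ωL = 234 Ω
X_C = 1/(ωC) = 327 Ω
Net reactance X = X_L − X_C = -92.8 Ω
Z = 13.0 − j92.8 Ω
|Z| = √(13.0² + 92.8²) = 93.7 Ω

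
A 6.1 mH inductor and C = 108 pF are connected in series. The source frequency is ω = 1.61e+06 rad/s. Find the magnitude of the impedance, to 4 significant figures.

X_L = ωL = 9821 Ω
X_C = 1/(ωC) = 5751 Ω
Net reactance X = X_L − X_C = 4070 Ω
Z = j4070 Ω
|Z| = √(0² + 4070²) = 4070 Ω

4070 Ω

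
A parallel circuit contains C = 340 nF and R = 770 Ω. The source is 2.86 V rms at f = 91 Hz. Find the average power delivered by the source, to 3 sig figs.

ω = 2πf = 571.8 rad/s
X_C = 1/(ωC) = 5140 Ω
Parallel: admittances add. Y = 1/R + jωC
Y = (0.00130 + j0.000194) S
|Y| = 0.00131 S → |Z| = 1/|Y| = 762 Ω, ∠Z = −∠Y = -8.51°
I = V/|Z| = 3.76 mA
P = VI cos φ = 2.86 × 0.00376 × cos(-8.51°) = 10.6 mW

10.6 mW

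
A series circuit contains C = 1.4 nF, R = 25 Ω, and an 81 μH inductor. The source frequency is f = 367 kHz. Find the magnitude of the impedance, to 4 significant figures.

125.5 Ω

ω = 2πf = 2.306e+06 rad/s
X_L = ωL = 186.8 Ω
X_C = 1/(ωC) = 309.8 Ω
Net reactance X = X_L − X_C = -123.0 Ω
Z = 25.00 − j123.0 Ω
|Z| = √(25.00² + 123.0²) = 125.5 Ω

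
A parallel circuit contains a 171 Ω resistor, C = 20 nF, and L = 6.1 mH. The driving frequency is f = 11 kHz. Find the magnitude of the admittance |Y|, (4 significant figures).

5.931 mS

ω = 2πf = 69120 rad/s
X_L = ωL = 421.6 Ω
X_C = 1/(ωC) = 723.4 Ω
Parallel: admittances add. Y = 1/R + 1/(jωL) + jωC
Y = (0.005848 − j0.0009896) S
|Y| = 0.005931 S → |Z| = 1/|Y| = 168.6 Ω, ∠Z = −∠Y = 9.605°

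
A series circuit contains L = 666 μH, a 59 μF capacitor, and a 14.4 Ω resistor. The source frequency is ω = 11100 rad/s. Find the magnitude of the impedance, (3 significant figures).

X_L = ωL = 7.39 Ω
X_C = 1/(ωC) = 1.53 Ω
Net reactance X = X_L − X_C = 5.87 Ω
Z = 14.4 + j5.87 Ω
|Z| = √(14.4² + 5.87²) = 15.5 Ω

15.5 Ω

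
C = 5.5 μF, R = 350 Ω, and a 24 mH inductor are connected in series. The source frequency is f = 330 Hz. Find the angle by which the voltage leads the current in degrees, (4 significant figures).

-6.184°

ω = 2πf = 2073 rad/s
X_L = ωL = 49.76 Ω
X_C = 1/(ωC) = 87.69 Ω
Net reactance X = X_L − X_C = -37.93 Ω
Z = 350.0 − j37.93 Ω
|Z| = √(350.0² + 37.93²) = 352.0 Ω
∠Z = arctan(-37.93/350.0) = -6.184°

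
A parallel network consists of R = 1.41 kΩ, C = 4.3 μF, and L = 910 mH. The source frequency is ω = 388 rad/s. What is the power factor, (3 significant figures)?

0.520

X_L = ωL = 353 Ω
X_C = 1/(ωC) = 599 Ω
Parallel: admittances add. Y = 1/R + 1/(jωL) + jωC
Y = (0.000709 − j0.00116) S
|Y| = 0.00136 S → |Z| = 1/|Y| = 734 Ω, ∠Z = −∠Y = 58.6°
cos φ = cos(58.6°) = 0.520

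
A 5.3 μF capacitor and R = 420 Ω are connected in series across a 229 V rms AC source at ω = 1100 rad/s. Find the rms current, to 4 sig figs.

504.8 mA

X_C = 1/(ωC) = 171.5 Ω
Z = 420.0 − j171.5 Ω
|Z| = √(420.0² + 171.5²) = 453.7 Ω
I = V/|Z| = 229/453.7 = 504.8 mA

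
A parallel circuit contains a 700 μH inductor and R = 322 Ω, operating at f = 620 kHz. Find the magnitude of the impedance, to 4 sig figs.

319.8 Ω

ω = 2πf = 3.896e+06 rad/s
X_L = ωL = 2727 Ω
Parallel: admittances add. Y = 1/R + 1/(jωL)
Y = (0.003106 − j0.0003667) S
|Y| = 0.003127 S → |Z| = 1/|Y| = 319.8 Ω, ∠Z = −∠Y = 6.734°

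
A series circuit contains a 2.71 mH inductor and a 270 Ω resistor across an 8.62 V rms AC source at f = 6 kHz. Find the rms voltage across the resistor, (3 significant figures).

8.06 V

ω = 2πf = 37700 rad/s
X_L = ωL = 102 Ω
Z = 270 + j102 Ω
|Z| = √(270² + 102²) = 289 Ω
I = V/|Z| = 29.9 mA
V_R = I·|Z_R| = 0.0299 × 270 = 8.06 V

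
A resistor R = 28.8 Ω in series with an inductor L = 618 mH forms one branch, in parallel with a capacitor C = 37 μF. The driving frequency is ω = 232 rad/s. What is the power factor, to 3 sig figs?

X_L = ωL = 143 Ω
X_C = 1/(ωC) = 116 Ω
Branch 1 (R+jX_L): Z₁ = 28.8 + j143 Ω, |Z₁| = 146 Ω
Branch 2 (−jX_C): Z₂ = −j116 Ω
Parallel: Z = Z₁Z₂/(Z₁+Z₂), |Z| = 432 Ω, ∠Z = -54.4°
cos φ = cos(-54.4°) = 0.582

0.582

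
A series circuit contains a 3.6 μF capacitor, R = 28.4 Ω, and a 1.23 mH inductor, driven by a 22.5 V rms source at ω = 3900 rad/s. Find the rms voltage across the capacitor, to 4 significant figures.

X_L = ωL = 4.797 Ω
X_C = 1/(ωC) = 71.23 Ω
Net reactance X = X_L − X_C = -66.43 Ω
Z = 28.40 − j66.43 Ω
|Z| = √(28.40² + 66.43²) = 72.24 Ω
I = V/|Z| = 311.4 mA
V_C = I·|Z_C| = 0.3114 × 71.23 = 22.18 V

22.18 V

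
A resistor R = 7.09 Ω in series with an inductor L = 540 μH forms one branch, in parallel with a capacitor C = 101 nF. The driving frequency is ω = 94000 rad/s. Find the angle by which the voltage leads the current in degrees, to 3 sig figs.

74.6°

X_L = ωL = 50.8 Ω
X_C = 1/(ωC) = 105 Ω
Branch 1 (R+jX_L): Z₁ = 7.09 + j50.8 Ω, |Z₁| = 51.3 Ω
Branch 2 (−jX_C): Z₂ = −j105 Ω
Parallel: Z = Z₁Z₂/(Z₁+Z₂), |Z| = 98.1 Ω, ∠Z = 74.6°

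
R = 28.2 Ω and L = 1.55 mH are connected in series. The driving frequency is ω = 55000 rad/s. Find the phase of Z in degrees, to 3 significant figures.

X_L = ωL = 85.2 Ω
Z = 28.2 + j85.2 Ω
|Z| = √(28.2² + 85.2²) = 89.8 Ω
∠Z = arctan(85.2/28.2) = 71.7°

71.7°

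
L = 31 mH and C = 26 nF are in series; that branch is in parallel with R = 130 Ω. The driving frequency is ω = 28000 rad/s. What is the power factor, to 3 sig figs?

0.969

X_L = ωL = 868 Ω
X_C = 1/(ωC) = 1370 Ω
Branch 1: Z₁ = R = 130 Ω
Branch 2 (series LC): Z₂ = j(X_L − X_C) = −j506 Ω
Parallel: Z = Z₁Z₂/(Z₁+Z₂), |Z| = 126 Ω, ∠Z = -14.4°
cos φ = cos(-14.4°) = 0.969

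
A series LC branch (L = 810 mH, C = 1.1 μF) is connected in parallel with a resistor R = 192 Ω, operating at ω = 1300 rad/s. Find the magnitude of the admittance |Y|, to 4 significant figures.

5.926 mS

X_L = ωL = 1053 Ω
X_C = 1/(ωC) = 699.3 Ω
Branch 1: Z₁ = R = 192.0 Ω
Branch 2 (series LC): Z₂ = j(X_L − X_C) = j353.7 Ω
Parallel: Z = Z₁Z₂/(Z₁+Z₂), |Z| = 168.7 Ω, ∠Z = 28.49°
|Y| = 1/|Z| = 5.926 mS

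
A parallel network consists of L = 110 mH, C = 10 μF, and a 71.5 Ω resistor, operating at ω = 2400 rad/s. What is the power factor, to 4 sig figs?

X_L = ωL = 264.0 Ω
X_C = 1/(ωC) = 41.67 Ω
Parallel: admittances add. Y = 1/R + 1/(jωL) + jωC
Y = (0.01399 + j0.02021) S
|Y| = 0.02458 S → |Z| = 1/|Y| = 40.68 Ω, ∠Z = −∠Y = -55.32°
cos φ = cos(-55.32°) = 0.5690

0.5690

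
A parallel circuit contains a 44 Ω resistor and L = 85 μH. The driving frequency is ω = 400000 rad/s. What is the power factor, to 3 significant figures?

X_L = ωL = 34.0 Ω
Parallel: admittances add. Y = 1/R + 1/(jωL)
Y = (0.0227 − j0.0294) S
|Y| = 0.0372 S → |Z| = 1/|Y| = 26.9 Ω, ∠Z = −∠Y = 52.3°
cos φ = cos(52.3°) = 0.611

0.611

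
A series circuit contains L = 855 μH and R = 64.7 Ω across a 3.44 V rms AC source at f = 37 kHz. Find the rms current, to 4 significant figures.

ω = 2πf = 232500 rad/s
X_L = ωL = 198.8 Ω
Z = 64.70 + j198.8 Ω
|Z| = √(64.70² + 198.8²) = 209.0 Ω
I = V/|Z| = 3.44/209.0 = 16.46 mA

16.46 mA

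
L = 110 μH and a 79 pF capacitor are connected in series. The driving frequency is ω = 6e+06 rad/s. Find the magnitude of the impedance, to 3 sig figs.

X_L = ωL = 660 Ω
X_C = 1/(ωC) = 2110 Ω
Net reactance X = X_L − X_C = -1450 Ω
Z = − j1450 Ω
|Z| = √(0² + 1450²) = 1450 Ω

1450 Ω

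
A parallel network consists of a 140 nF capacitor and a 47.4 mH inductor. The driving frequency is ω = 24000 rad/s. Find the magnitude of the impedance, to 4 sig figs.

X_L = ωL = 1138 Ω
X_C = 1/(ωC) = 297.6 Ω
Parallel: admittances add. Y = 1/(jωL) + jωC
Y = (0 + j0.002481) S
|Y| = 0.002481 S → |Z| = 1/|Y| = 403.1 Ω, ∠Z = −∠Y = -90.00°

403.1 Ω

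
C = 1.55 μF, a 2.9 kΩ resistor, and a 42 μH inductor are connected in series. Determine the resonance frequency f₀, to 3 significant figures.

ω₀ = 1/√(LC) = 1/√(4.2e-05 × 1.55e-06) = 123900 rad/s
f₀ = ω₀/(2π) = 19.7 kHz

19.7 kHz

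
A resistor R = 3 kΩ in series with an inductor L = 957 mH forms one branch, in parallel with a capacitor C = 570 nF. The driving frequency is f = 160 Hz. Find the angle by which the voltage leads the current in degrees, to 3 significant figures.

-57.6°

ω = 2πf = 1005 rad/s
X_L = ωL = 962 Ω
X_C = 1/(ωC) = 1750 Ω
Branch 1 (R+jX_L): Z₁ = 3000 + j962 Ω, |Z₁| = 3150 Ω
Branch 2 (−jX_C): Z₂ = −j1750 Ω
Parallel: Z = Z₁Z₂/(Z₁+Z₂), |Z| = 1770 Ω, ∠Z = -57.6°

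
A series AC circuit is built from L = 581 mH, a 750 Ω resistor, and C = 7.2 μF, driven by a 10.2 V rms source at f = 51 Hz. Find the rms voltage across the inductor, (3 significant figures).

2.40 V

ω = 2πf = 320.4 rad/s
X_L = ωL = 186 Ω
X_C = 1/(ωC) = 433 Ω
Net reactance X = X_L − X_C = -247 Ω
Z = 750 − j247 Ω
|Z| = √(750² + 247²) = 790 Ω
I = V/|Z| = 12.9 mA
V_L = I·|Z_L| = 0.0129 × 186 = 2.40 V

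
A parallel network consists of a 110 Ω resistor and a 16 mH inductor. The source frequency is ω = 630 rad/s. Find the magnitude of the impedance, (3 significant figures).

10.0 Ω

X_L = ωL = 10.1 Ω
Parallel: admittances add. Y = 1/R + 1/(jωL)
Y = (0.00909 − j0.0992) S
|Y| = 0.0996 S → |Z| = 1/|Y| = 10.0 Ω, ∠Z = −∠Y = 84.8°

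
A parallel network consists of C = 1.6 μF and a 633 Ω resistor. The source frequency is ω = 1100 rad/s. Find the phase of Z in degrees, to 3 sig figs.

-48.1°

X_C = 1/(ωC) = 568 Ω
Parallel: admittances add. Y = 1/R + jωC
Y = (0.00158 + j0.00176) S
|Y| = 0.00237 S → |Z| = 1/|Y| = 423 Ω, ∠Z = −∠Y = -48.1°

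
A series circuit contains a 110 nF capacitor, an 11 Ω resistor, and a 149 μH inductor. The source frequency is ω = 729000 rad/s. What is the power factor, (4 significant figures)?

X_L = ωL = 108.6 Ω
X_C = 1/(ωC) = 12.47 Ω
Net reactance X = X_L − X_C = 96.15 Ω
Z = 11.00 + j96.15 Ω
|Z| = √(11.00² + 96.15²) = 96.78 Ω
∠Z = arctan(96.15/11.00) = 83.47°
cos φ = cos(83.47°) = 0.1137

0.1137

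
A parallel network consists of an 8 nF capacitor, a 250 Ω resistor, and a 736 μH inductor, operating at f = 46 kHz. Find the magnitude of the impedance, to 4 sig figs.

ω = 2πf = 289000 rad/s
X_L = ωL = 212.7 Ω
X_C = 1/(ωC) = 432.5 Ω
Parallel: admittances add. Y = 1/R + 1/(jωL) + jωC
Y = (0.004000 − j0.002389) S
|Y| = 0.004659 S → |Z| = 1/|Y| = 214.6 Ω, ∠Z = −∠Y = 30.84°

214.6 Ω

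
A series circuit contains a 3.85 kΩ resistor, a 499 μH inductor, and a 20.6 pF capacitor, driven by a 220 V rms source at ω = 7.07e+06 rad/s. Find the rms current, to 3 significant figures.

X_L = ωL = 3530 Ω
X_C = 1/(ωC) = 6870 Ω
Net reactance X = X_L − X_C = -3340 Ω
Z = 3850 − j3340 Ω
|Z| = √(3850² + 3340²) = 5100 Ω
I = V/|Z| = 220/5100 = 43.2 mA

43.2 mA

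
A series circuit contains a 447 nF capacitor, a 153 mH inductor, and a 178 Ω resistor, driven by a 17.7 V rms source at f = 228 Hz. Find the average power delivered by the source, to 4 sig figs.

ω = 2πf = 1433 rad/s
X_L = ωL = 219.2 Ω
X_C = 1/(ωC) = 1562 Ω
Net reactance X = X_L − X_C = -1342 Ω
Z = 178.0 − j1342 Ω
|Z| = √(178.0² + 1342²) = 1354 Ω
∠Z = arctan(-1342/178.0) = -82.45°
I = V/|Z| = 13.07 mA
P = VI cos φ = 17.7 × 0.01307 × cos(-82.45°) = 30.41 mW

30.41 mW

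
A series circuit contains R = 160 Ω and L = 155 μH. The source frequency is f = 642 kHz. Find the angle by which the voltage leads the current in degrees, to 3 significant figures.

75.6°

ω = 2πf = 4.034e+06 rad/s
X_L = ωL = 625 Ω
Z = 160 + j625 Ω
|Z| = √(160² + 625²) = 645 Ω
∠Z = arctan(625/160) = 75.6°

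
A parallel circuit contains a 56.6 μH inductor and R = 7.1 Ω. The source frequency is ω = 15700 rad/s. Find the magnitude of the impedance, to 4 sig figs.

X_L = ωL = 0.8886 Ω
Parallel: admittances add. Y = 1/R + 1/(jωL)
Y = (0.1408 − j1.125) S
|Y| = 1.134 S → |Z| = 1/|Y| = 0.8817 Ω, ∠Z = −∠Y = 82.87°

0.8817 Ω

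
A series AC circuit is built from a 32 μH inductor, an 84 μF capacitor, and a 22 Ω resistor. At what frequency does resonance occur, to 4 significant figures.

3.070 kHz

ω₀ = 1/√(LC) = 1/√(3.2e-05 × 8.4e-05) = 19290 rad/s
f₀ = ω₀/(2π) = 3.070 kHz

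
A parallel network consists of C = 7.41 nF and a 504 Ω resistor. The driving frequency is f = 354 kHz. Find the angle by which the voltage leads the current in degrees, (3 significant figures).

-83.1°

ω = 2πf = 2.224e+06 rad/s
X_C = 1/(ωC) = 60.7 Ω
Parallel: admittances add. Y = 1/R + jωC
Y = (0.00198 + j0.0165) S
|Y| = 0.0166 S → |Z| = 1/|Y| = 60.2 Ω, ∠Z = −∠Y = -83.1°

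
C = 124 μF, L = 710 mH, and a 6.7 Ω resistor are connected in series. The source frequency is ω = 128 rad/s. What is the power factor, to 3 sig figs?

0.234

X_L = ωL = 90.9 Ω
X_C = 1/(ωC) = 63.0 Ω
Net reactance X = X_L − X_C = 27.9 Ω
Z = 6.70 + j27.9 Ω
|Z| = √(6.70² + 27.9²) = 28.7 Ω
∠Z = arctan(27.9/6.70) = 76.5°
cos φ = cos(76.5°) = 0.234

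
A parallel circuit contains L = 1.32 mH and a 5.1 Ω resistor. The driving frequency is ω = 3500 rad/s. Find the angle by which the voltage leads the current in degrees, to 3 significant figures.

47.8°

X_L = ωL = 4.62 Ω
Parallel: admittances add. Y = 1/R + 1/(jωL)
Y = (0.196 − j0.216) S
|Y| = 0.292 S → |Z| = 1/|Y| = 3.42 Ω, ∠Z = −∠Y = 47.8°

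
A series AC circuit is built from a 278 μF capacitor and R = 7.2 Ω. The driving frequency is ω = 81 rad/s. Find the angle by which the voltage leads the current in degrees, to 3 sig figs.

X_C = 1/(ωC) = 44.4 Ω
Z = 7.20 − j44.4 Ω
|Z| = √(7.20² + 44.4²) = 45.0 Ω
∠Z = arctan(-44.4/7.20) = -80.8°

-80.8°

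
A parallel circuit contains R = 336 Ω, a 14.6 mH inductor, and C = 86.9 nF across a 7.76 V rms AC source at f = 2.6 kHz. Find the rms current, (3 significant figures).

31.6 mA

ω = 2πf = 16340 rad/s
X_L = ωL = 239 Ω
X_C = 1/(ωC) = 704 Ω
Parallel: admittances add. Y = 1/R + 1/(jωL) + jωC
Y = (0.00298 − j0.00277) S
|Y| = 0.00407 S → |Z| = 1/|Y| = 246 Ω, ∠Z = −∠Y = 43.0°
I = V/|Z| = 7.76/246 = 31.6 mA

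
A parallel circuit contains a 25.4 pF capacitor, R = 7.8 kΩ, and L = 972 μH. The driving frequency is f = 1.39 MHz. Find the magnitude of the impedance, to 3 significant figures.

ω = 2πf = 8.734e+06 rad/s
X_L = ωL = 8490 Ω
X_C = 1/(ωC) = 4510 Ω
Parallel: admittances add. Y = 1/R + 1/(jωL) + jωC
Y = (0.000128 + j0.000104) S
|Y| = 0.000165 S → |Z| = 1/|Y| = 6060 Ω, ∠Z = −∠Y = -39.1°

6060 Ω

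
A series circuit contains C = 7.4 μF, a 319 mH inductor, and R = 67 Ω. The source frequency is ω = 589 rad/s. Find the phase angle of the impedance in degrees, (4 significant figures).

X_L = ωL = 187.9 Ω
X_C = 1/(ωC) = 229.4 Ω
Net reactance X = X_L − X_C = -41.54 Ω
Z = 67.00 − j41.54 Ω
|Z| = √(67.00² + 41.54²) = 78.83 Ω
∠Z = arctan(-41.54/67.00) = -31.80°

-31.80°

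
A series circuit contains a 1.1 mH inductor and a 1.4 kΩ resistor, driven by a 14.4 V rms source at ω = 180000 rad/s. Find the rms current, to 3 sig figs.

X_L = ωL = 198 Ω
Z = 1400 + j198 Ω
|Z| = √(1400² + 198²) = 1410 Ω
I = V/|Z| = 14.4/1410 = 10.2 mA

10.2 mA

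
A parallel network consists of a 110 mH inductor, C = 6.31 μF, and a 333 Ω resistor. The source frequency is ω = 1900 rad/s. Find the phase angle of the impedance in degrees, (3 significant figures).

-67.4°

X_L = ωL = 209 Ω
X_C = 1/(ωC) = 83.4 Ω
Parallel: admittances add. Y = 1/R + 1/(jωL) + jωC
Y = (0.00300 + j0.00720) S
|Y| = 0.00781 S → |Z| = 1/|Y| = 128 Ω, ∠Z = −∠Y = -67.4°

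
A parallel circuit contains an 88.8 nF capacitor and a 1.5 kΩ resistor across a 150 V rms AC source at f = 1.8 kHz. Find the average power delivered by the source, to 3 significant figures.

ω = 2πf = 11310 rad/s
X_C = 1/(ωC) = 996 Ω
Parallel: admittances add. Y = 1/R + jωC
Y = (0.000667 + j0.00100) S
|Y| = 0.00121 S → |Z| = 1/|Y| = 830 Ω, ∠Z = −∠Y = -56.4°
I = V/|Z| = 181 mA
P = VI cos φ = 150 × 0.181 × cos(-56.4°) = 15.0 W

15.0 W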